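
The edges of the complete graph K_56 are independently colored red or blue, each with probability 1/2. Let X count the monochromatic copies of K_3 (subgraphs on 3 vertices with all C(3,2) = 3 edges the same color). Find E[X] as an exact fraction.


Let X = Σ_S X_S over the C(56, 3) = 27720 subsets S of size 3, where X_S = 1 if the K_3 on S is monochromatic.
For a fixed S, the K_3 on S has C(3, 2) = 3 edges. P[all 3 edges red] = (1/2)^3, and likewise for blue, so P[monochromatic] = 2·(1/2)^3 = 2^{1 − 3} = 1/4.
Summing: E[X] = C(56, 3) · 2^{1 − 3} = 27720 · 1/4 = 6930.
Numerically: E[X] ≈ 6930.000.

E[X] = C(56,3)·2^(1−C(3,2)) = 6930 ≈ 6930.000.


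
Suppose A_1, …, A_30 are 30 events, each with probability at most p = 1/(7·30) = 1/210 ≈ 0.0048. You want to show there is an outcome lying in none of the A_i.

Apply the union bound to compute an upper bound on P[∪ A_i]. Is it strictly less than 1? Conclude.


Union bound: P[∪_{i=1}^{30} A_i] ≤ Σ_i P[A_i] ≤ 30·p = 30·(1/210) = 1/7.
Numerically: 1/7 ≈ 0.1429.
Is 1/7 < 1? YES.
Since P[∪ A_i] ≤ 1/7 < 1, the complement has P[∩ A_i^c] ≥ 1 − 1/7 = 6/7 > 0, so some outcome avoids every A_i.

30·p = 1/7 ≈ 0.1429; existence CERTIFIED by the union bound.


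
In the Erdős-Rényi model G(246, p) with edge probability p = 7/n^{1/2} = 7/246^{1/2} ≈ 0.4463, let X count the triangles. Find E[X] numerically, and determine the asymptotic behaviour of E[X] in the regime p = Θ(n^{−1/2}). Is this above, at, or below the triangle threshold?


Number of potential triangles: C(246, 3) = 2450980.
Each occurs with probability p³ ≈ (0.4463)³ ≈ 8.8897891e-02.
By linearity: E[X] = C(246, 3)·p³ ≈ 2450980 · 8.8897891e-02 ≈ 217886.95360.
Since α = 1/2 < 1, p = c/n^{1/2} ≫ 1/n is above the triangle threshold p ~ 1/n. Asymptotically E[X] ~ (c³/6)·n^{3(1−α)} = (7³/6)·n^{1.5} → ∞; triangles are abundant w.h.p.

E[X] ≈ 217886.95360; in regime p = Θ(1/n^{1/2}) E[X] diverges (above the triangle threshold p ~ 1/n).


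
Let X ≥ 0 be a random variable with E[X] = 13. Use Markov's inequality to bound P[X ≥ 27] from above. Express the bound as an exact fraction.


μ = E[X] = 13, a = 27.
Markov: P[X ≥ 27] ≤ μ/a = (13)/27 = 13/27.
Numerically: ≈ 0.48148.
(Since a = 27 > μ = 13.00000, the bound 13/27 is < 1 and informative.)

P[X ≥ 27] ≤ 13/27 ≈ 0.48148.


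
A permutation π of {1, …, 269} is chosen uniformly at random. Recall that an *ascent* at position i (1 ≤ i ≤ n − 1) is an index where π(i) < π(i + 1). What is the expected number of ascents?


Write X = Σ X_I over i = 1, …, 268, with X_I the indicator of one ascent.
There are 268 indicators.
For each fixed i, the pair (π(i), π(i+1)) is a uniformly random ordered pair of distinct values from {1, …, 269}; by symmetry P[π(i) < π(i+1)] = 1/2.
By linearity: E[X] = 268 · (1/2) = (269 − 1) · (1/2) = 134 ≈ 134.00000.

E[X] = 134 = 134.00000.


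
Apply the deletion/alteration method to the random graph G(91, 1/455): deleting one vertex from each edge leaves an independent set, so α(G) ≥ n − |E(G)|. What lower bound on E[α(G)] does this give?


E[|E(G)|] = C(91, 2)·p = 4095 · (1/455) = 9.
E[α(G)] ≥ n − E[|E(G)|] = 91 − 9 = 82.
Numerically: ≈ 82.00000.
(This is only a lower bound; the true E[α(G)] may be larger.)

E[α(G)] ≥ 82 ≈ 82.00000.


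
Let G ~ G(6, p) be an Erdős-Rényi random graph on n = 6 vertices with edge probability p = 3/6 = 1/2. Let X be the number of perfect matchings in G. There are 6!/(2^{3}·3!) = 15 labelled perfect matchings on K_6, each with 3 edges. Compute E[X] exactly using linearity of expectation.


K_6 has 6!/(2^{3}·3!) = 15 labelled perfect matchings.
For each such perfect matching H, let X_H = 1 if all 3 edges of H are present in G. Then P[X_H = 1] = p^{3} = (1/2)^{3} = 1/8.
By linearity: E[X] = Σ_H E[X_H] = 15 · p^{3} = 15 · 1/8 = 15/8.
Numerically: E[X] ≈ 1.875.

E[X] = 15 · (1/2)^{3} = 15/8 ≈ 1.875.


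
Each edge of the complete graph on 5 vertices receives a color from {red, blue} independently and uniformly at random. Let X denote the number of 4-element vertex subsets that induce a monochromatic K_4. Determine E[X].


Let X = Σ_S X_S over the C(5, 4) = 5 subsets S of size 4, where X_S = 1 if the K_4 on S is monochromatic.
For a fixed S, the K_4 on S has C(4, 2) = 6 edges. P[all 6 edges red] = (1/2)^6, and likewise for blue, so P[monochromatic] = 2·(1/2)^6 = 2^{1 − 6} = 1/32.
By linearity of expectation: E[X] = C(5, 4) · 2^{1 − 6} = 5 · 1/32 = 5/32.
Numerically: E[X] ≈ 0.156.

E[X] = C(5,4)·2^(1−C(4,2)) = 5/32 ≈ 0.156.


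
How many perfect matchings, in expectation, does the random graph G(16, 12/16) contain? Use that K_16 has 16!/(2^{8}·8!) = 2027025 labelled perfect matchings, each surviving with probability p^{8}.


K_16 has 16!/(2^{8}·8!) = 2027025 labelled perfect matchings.
For each such perfect matching H, let X_H = 1 if all 8 edges of H are present in G. Then P[X_H = 1] = p^{8} = (3/4)^{8} = 6561/65536.
By linearity of expectation: E[X] = Σ_H E[X_H] = 2027025 · p^{8} = 2027025 · 6561/65536 = 13299311025/65536.
Numerically: E[X] ≈ 2.029e+05.

E[X] = 2027025 · (3/4)^{8} = 13299311025/65536 ≈ 2.029e+05.


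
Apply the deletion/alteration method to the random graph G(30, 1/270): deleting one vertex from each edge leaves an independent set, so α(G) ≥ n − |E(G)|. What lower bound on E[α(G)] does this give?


E[|E(G)|] = C(30, 2)·p = 435 · (1/270) = 29/18.
E[α(G)] ≥ n − E[|E(G)|] = 30 − 29/18 = 511/18.
Numerically: ≈ 28.388889.
(This is only a lower bound; the true E[α(G)] may be larger.)

E[α(G)] ≥ 511/18 ≈ 28.388889.


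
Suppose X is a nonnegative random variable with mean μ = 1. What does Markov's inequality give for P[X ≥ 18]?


μ = E[X] = 1, a = 18.
Markov: P[X ≥ 18] ≤ μ/a = (1)/18 = 1/18.
Numerically: ≈ 0.0556.
(Since a = 18 > μ = 1.0000, the bound 1/18 is < 1 and informative.)

P[X ≥ 18] ≤ 1/18 ≈ 0.0556.


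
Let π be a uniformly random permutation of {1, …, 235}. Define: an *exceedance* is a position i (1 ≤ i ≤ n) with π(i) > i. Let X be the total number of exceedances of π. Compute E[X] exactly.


Write X = Σ_{i=1}^{235} X_i, where X_i = 1_{π(i) > i}.
For each fixed i, π(i) is uniform over {1, …, 235} (marginal of a uniform permutation), so P[π(i) > i] = (n − i)/n. Summing: Σ_{i=1}^{235} (n − i)/n = (0 + 1 + … + 234)/235 = 235(235 − 1)/(2·235) = (235 − 1)/2.
Hence E[X] = Σ_{i=1}^{235} (235 − i)/235 = 117 ≈ 117.0000.

E[X] = 117 = 117.0000.


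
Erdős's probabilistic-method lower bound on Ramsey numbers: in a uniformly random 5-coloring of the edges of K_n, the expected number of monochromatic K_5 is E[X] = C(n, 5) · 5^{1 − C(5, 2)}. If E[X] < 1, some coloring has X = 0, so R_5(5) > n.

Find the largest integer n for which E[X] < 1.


We need C(n, 5) · 5^{1 − 10} < 1, i.e. C(n, 5) < 5^{10 − 1} = 1953125.
Check values of n near the boundary:
  n = 44: C(44, 5) = 1086008; 1086008 < 1953125? YES
  n = 45: C(45, 5) = 1221759; 1221759 < 1953125? YES
  n = 46: C(46, 5) = 1370754; 1370754 < 1953125? YES
  n = 47: C(47, 5) = 1533939; 1533939 < 1953125? YES
  n = 48: C(48, 5) = 1712304; 1712304 < 1953125? YES
  n = 49: C(49, 5) = 1906884; 1906884 < 1953125? YES
  n = 50: C(50, 5) = 2118760; 2118760 < 1953125? NO
  n = 51: C(51, 5) = 2349060; 2349060 < 1953125? NO
  n = 52: C(52, 5) = 2598960; 2598960 < 1953125? NO
The largest n with C(n, 5) < 1953125 is n = 49 (where E[X] = 1906884/1953125 ≈ 0.976325). Hence R_5(5) > 49, i.e. R_5(5) ≥ 50.

Largest n = 49; hence R_5(5) > 49.


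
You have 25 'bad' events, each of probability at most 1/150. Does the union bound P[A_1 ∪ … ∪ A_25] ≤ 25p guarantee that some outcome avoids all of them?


Union bound: P[∪_{i=1}^{25} A_i] ≤ Σ_i P[A_i] ≤ 25·p = 25·(1/150) = 1/6.
Numerically: 1/6 ≈ 0.167.
Is 1/6 < 1? YES.
Since P[∪ A_i] ≤ 1/6 < 1, the complement has P[∩ A_i^c] ≥ 1 − 1/6 = 5/6 > 0, so some outcome avoids every A_i.

25·p = 1/6 ≈ 0.167; existence CERTIFIED by the union bound.


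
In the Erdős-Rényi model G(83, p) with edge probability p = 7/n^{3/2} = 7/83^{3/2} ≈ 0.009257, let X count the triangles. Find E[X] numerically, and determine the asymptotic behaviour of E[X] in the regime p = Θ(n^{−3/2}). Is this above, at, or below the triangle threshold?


Number of potential triangles: C(83, 3) = 91881.
Each occurs with probability p³ ≈ (0.009257)³ ≈ 7.933096e-07.
By linearity: E[X] = C(83, 3)·p³ ≈ 91881 · 7.933096e-07 ≈ 0.0729.
Since α = 3/2 > 1, p = c/n^{3/2} = o(1/n) is below the triangle threshold p ~ 1/n. Asymptotically E[X] ~ (c³/6)·n^{3(1−α)} = (7³/6)·n^{-1.5} → 0, so by Markov's inequality G has no triangles w.h.p.

E[X] ≈ 0.0729; in regime p = Θ(1/n^{3/2}) E[X] tends to 0 (below the triangle threshold p ~ 1/n).


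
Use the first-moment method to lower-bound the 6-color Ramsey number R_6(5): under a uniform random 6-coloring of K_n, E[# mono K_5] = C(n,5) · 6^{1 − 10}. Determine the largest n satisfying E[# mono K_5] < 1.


We need C(n, 5) · 6^{1 − 10} < 1, i.e. C(n, 5) < 6^{10 − 1} = 10077696.
Check values of n near the boundary:
  n = 61: C(61, 5) = 5949147; 5949147 < 10077696? YES
  n = 62: C(62, 5) = 6471002; 6471002 < 10077696? YES
  n = 63: C(63, 5) = 7028847; 7028847 < 10077696? YES
  n = 64: C(64, 5) = 7624512; 7624512 < 10077696? YES
  n = 65: C(65, 5) = 8259888; 8259888 < 10077696? YES
  n = 66: C(66, 5) = 8936928; 8936928 < 10077696? YES
  n = 67: C(67, 5) = 9657648; 9657648 < 10077696? YES
  n = 68: C(68, 5) = 10424128; 10424128 < 10077696? NO
The largest n with C(n, 5) < 10077696 is n = 67 (where E[X] = 67067/69984 ≈ 0.95832). Hence R_6(5) > 67, i.e. R_6(5) ≥ 68.

Largest n = 67; hence R_6(5) > 67.


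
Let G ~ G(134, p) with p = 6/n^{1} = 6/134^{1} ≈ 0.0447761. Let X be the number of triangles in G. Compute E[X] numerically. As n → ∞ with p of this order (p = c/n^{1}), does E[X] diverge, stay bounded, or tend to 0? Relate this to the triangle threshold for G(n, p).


Number of potential triangles: C(134, 3) = 392084.
Each occurs with probability p³ ≈ (0.0447761)³ ≈ 8.97716807e-05.
By linearity: E[X] = C(134, 3)·p³ ≈ 392084 · 8.97716807e-05 ≈ 35.198040.
Here α = 1, so p = 6/n is exactly at the triangle threshold p ~ 1/n. Asymptotically E[X] → c³/6 = 6³/6 = 36 ≈ 36.000000, a bounded constant. In this regime the triangle count is asymptotically Poisson(c³/6).

E[X] ≈ 35.198040; in regime p = Θ(1/n^{1}) E[X] stays bounded (at the triangle threshold p ~ 1/n).


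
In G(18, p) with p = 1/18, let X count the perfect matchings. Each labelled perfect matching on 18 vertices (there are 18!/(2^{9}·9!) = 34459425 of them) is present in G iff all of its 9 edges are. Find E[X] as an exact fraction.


K_18 has 18!/(2^{9}·9!) = 34459425 labelled perfect matchings.
For each such perfect matching H, let X_H = 1 if all 9 edges of H are present in G. Then P[X_H = 1] = p^{9} = (1/18)^{9} = 1/198359290368.
Summing the indicators: E[X] = Σ_H E[X_H] = 34459425 · p^{9} = 34459425 · 1/198359290368 = 425425/2448880128.
Numerically: E[X] ≈ 0.000173722.

E[X] = 34459425 · (1/18)^{9} = 425425/2448880128 ≈ 0.000173722.


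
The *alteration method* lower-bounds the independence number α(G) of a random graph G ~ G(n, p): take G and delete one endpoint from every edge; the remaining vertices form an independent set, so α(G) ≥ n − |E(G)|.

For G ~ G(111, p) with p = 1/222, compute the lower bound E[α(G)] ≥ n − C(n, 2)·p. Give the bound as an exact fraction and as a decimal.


E[|E(G)|] = C(111, 2)·p = 6105 · (1/222) = 55/2.
E[α(G)] ≥ n − E[|E(G)|] = 111 − 55/2 = 167/2.
Numerically: ≈ 83.500.
(This is only a lower bound; the true E[α(G)] may be larger.)

E[α(G)] ≥ 167/2 ≈ 83.500.


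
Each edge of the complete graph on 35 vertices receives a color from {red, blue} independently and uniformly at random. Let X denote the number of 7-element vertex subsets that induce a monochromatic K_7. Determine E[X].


Let X = Σ_S X_S over the C(35, 7) = 6724520 subsets S of size 7, where X_S = 1 if the K_7 on S is monochromatic.
For a fixed S, the K_7 on S has C(7, 2) = 21 edges. P[all 21 edges red] = (1/2)^21, and likewise for blue, so P[monochromatic] = 2·(1/2)^21 = 2^{1 − 21} = 1/1048576.
By linearity: E[X] = C(35, 7) · 2^{1 − 21} = 6724520 · 1/1048576 = 840565/131072.
Numerically: E[X] ≈ 6.41300.

E[X] = C(35,7)·2^(1−C(7,2)) = 840565/131072 ≈ 6.41300.


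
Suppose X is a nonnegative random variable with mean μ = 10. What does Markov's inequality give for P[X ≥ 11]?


μ = E[X] = 10, a = 11.
Markov: P[X ≥ 11] ≤ μ/a = (10)/11 = 10/11.
Numerically: ≈ 0.909091.
(Since a = 11 > μ = 10.000000, the bound 10/11 is < 1 and informative.)

P[X ≥ 11] ≤ 10/11 ≈ 0.909091.


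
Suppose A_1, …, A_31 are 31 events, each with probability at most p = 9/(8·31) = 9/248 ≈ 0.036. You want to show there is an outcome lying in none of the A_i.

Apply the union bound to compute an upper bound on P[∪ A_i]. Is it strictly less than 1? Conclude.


Union bound: P[∪_{i=1}^{31} A_i] ≤ Σ_i P[A_i] ≤ 31·p = 31·(9/248) = 9/8.
Numerically: 9/8 ≈ 1.125.
Is 9/8 < 1? NO.
Since the bound 9/8 is ≥ 1, the union bound is uninformative here; it does NOT by itself certify existence.

31·p = 9/8 ≈ 1.125; existence NOT certified by the union bound.


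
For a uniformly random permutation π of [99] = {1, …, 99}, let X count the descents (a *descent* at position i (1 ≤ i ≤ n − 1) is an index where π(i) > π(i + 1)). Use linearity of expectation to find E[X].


Write X = Σ X_I over i = 1, …, 98, with X_I the indicator of one descent.
There are 98 indicators.
For each fixed i, the pair (π(i), π(i+1)) is a uniformly random ordered pair of distinct values from {1, …, 99}; by symmetry P[π(i) > π(i+1)] = 1/2.
By linearity: E[X] = 98 · (1/2) = (99 − 1) · (1/2) = 49 ≈ 49.000000.

E[X] = 49 = 49.000000.


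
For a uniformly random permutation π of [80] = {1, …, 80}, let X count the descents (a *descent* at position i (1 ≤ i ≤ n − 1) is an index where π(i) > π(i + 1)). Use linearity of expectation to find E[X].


Write X = Σ X_I over i = 1, …, 79, with X_I the indicator of one descent.
There are 79 indicators.
For each fixed i, the pair (π(i), π(i+1)) is a uniformly random ordered pair of distinct values from {1, …, 80}; by symmetry P[π(i) > π(i+1)] = 1/2.
By linearity: E[X] = 79 · (1/2) = (80 − 1) · (1/2) = 79/2 ≈ 39.500.

E[X] = 79/2 = 39.500.


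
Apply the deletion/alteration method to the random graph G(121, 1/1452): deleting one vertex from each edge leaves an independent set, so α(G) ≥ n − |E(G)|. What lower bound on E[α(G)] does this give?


E[|E(G)|] = C(121, 2)·p = 7260 · (1/1452) = 5.
E[α(G)] ≥ n − E[|E(G)|] = 121 − 5 = 116.
Numerically: ≈ 116.00000.
(This is only a lower bound; the true E[α(G)] may be larger.)

E[α(G)] ≥ 116 ≈ 116.00000.


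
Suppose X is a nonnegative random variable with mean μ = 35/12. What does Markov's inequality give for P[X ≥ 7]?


μ = E[X] = 35/12, a = 7.
Markov: P[X ≥ 7] ≤ μ/a = (35/12)/7 = 5/12.
Numerically: ≈ 0.41667.
(Since a = 7 > μ = 2.91667, the bound 5/12 is < 1 and informative.)

P[X ≥ 7] ≤ 5/12 ≈ 0.41667.


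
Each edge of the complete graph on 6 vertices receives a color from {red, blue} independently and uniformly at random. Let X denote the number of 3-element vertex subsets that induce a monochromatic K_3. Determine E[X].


Let X = Σ_S X_S over the C(6, 3) = 20 subsets S of size 3, where X_S = 1 if the K_3 on S is monochromatic.
For a fixed S, the K_3 on S has C(3, 2) = 3 edges. P[all 3 edges red] = (1/2)^3, and likewise for blue, so P[monochromatic] = 2·(1/2)^3 = 2^{1 − 3} = 1/4.
By linearity of expectation: E[X] = C(6, 3) · 2^{1 − 3} = 20 · 1/4 = 5.
Numerically: E[X] ≈ 5.000.

E[X] = C(6,3)·2^(1−C(3,2)) = 5 ≈ 5.000.


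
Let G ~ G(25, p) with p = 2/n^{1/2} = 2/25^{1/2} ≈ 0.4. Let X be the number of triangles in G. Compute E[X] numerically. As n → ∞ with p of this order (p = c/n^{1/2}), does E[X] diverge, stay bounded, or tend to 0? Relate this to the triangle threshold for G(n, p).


Number of potential triangles: C(25, 3) = 2300.
Each occurs with probability p³ ≈ (0.4)³ ≈ 6.40000e-02.
By linearity: E[X] = C(25, 3)·p³ ≈ 2300 · 6.40000e-02 ≈ 147.200.
Since α = 1/2 < 1, p = c/n^{1/2} ≫ 1/n is above the triangle threshold p ~ 1/n. Asymptotically E[X] ~ (c³/6)·n^{3(1−α)} = (2³/6)·n^{1.5} → ∞; triangles are abundant w.h.p.

E[X] ≈ 147.200; in regime p = Θ(1/n^{1/2}) E[X] diverges (above the triangle threshold p ~ 1/n).


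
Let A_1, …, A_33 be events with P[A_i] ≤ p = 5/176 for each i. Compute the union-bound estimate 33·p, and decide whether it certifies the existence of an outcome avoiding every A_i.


Union bound: P[∪_{i=1}^{33} A_i] ≤ Σ_i P[A_i] ≤ 33·p = 33·(5/176) = 15/16.
Numerically: 15/16 ≈ 0.937500.
Is 15/16 < 1? YES.
Since P[∪ A_i] ≤ 15/16 < 1, the complement has P[∩ A_i^c] ≥ 1 − 15/16 = 1/16 > 0, so some outcome avoids every A_i.

33·p = 15/16 ≈ 0.937500; existence CERTIFIED by the union bound.


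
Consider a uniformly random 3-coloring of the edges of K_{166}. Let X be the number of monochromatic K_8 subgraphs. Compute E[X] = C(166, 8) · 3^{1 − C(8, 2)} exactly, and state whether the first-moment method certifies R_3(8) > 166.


E[X] = C(166, 8) · 3^{1 − 28} = 12049276177620 · 3^{−27} = 12049276177620/7625597484987.
As a reduced fraction: E[X] = 148756496020/94143178827 ≈ 1.580109.
Is E[X] < 1? NO.
Since E[X] ≥ 1, the first-moment bound is inconclusive at n = 166; it does NOT by itself certify R_3(8) > 166.

E[X] = 148756496020/94143178827 ≈ 1.580109; E[X] ≥ 1; first-moment method inconclusive here.


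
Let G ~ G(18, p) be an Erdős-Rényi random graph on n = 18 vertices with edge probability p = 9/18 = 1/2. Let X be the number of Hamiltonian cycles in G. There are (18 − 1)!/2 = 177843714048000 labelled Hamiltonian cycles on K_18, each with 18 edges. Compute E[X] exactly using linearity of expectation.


K_18 has (18 − 1)!/2 = 177843714048000 labelled Hamiltonian cycles.
For each such Hamiltonian cycle H, let X_H = 1 if all 18 edges of H are present in G. Then P[X_H = 1] = p^{18} = (1/2)^{18} = 1/262144.
By linearity: E[X] = Σ_H E[X_H] = 177843714048000 · p^{18} = 177843714048000 · 1/262144 = 10854718875/16.
Numerically: E[X] ≈ 6.7842e+08.

E[X] = 177843714048000 · (1/2)^{18} = 10854718875/16 ≈ 6.7842e+08.


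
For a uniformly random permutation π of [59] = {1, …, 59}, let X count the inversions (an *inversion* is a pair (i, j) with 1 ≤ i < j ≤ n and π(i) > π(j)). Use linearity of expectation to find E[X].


Write X = Σ X_I over the C(59, 2) = 1711 pairs i < j, with X_I the indicator of one inversion.
There are 1711 indicators.
For each fixed pair i < j, the values π(i) and π(j) are two distinct elements of {1, …, 59} in uniformly random order; by symmetry P[π(i) > π(j)] = 1/2.
By linearity: E[X] = 1711 · (1/2) = C(59, 2) · (1/2) = 1711/2 = 1711/2 ≈ 855.500000.

E[X] = 1711/2 = 855.500000.


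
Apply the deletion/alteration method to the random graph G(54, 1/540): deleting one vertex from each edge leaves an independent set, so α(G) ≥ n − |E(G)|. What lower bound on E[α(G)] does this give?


E[|E(G)|] = C(54, 2)·p = 1431 · (1/540) = 53/20.
E[α(G)] ≥ n − E[|E(G)|] = 54 − 53/20 = 1027/20.
Numerically: ≈ 51.350000.
(This is only a lower bound; the true E[α(G)] may be larger.)

E[α(G)] ≥ 1027/20 ≈ 51.350000.


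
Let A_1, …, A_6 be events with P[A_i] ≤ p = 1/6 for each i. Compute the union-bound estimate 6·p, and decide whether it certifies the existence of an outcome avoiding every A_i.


Union bound: P[∪_{i=1}^{6} A_i] ≤ Σ_i P[A_i] ≤ 6·p = 6·(1/6) = 1.
Numerically: 1 ≈ 1.000000.
Is 1 < 1? NO.
Since the bound 1 is ≥ 1, the union bound is uninformative here; it does NOT by itself certify existence.

6·p = 1 ≈ 1.000000; existence NOT certified by the union bound.


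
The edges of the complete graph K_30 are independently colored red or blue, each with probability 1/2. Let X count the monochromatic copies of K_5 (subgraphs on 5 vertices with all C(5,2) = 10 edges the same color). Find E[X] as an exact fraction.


Let X = Σ_S X_S over the C(30, 5) = 142506 subsets S of size 5, where X_S = 1 if the K_5 on S is monochromatic.
For a fixed S, the K_5 on S has C(5, 2) = 10 edges. P[all 10 edges red] = (1/2)^10, and likewise for blue, so P[monochromatic] = 2·(1/2)^10 = 2^{1 − 10} = 1/512.
By linearity: E[X] = C(30, 5) · 2^{1 − 10} = 142506 · 1/512 = 71253/256.
Numerically: E[X] ≈ 278.3320.

E[X] = C(30,5)·2^(1−C(5,2)) = 71253/256 ≈ 278.3320.


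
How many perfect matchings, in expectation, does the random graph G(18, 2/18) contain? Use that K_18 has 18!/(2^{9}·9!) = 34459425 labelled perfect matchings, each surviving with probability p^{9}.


K_18 has 18!/(2^{9}·9!) = 34459425 labelled perfect matchings.
For each such perfect matching H, let X_H = 1 if all 9 edges of H are present in G. Then P[X_H = 1] = p^{9} = (1/9)^{9} = 1/387420489.
By linearity: E[X] = Σ_H E[X_H] = 34459425 · p^{9} = 34459425 · 1/387420489 = 425425/4782969.
Numerically: E[X] ≈ 0.0889.

E[X] = 34459425 · (1/9)^{9} = 425425/4782969 ≈ 0.0889.


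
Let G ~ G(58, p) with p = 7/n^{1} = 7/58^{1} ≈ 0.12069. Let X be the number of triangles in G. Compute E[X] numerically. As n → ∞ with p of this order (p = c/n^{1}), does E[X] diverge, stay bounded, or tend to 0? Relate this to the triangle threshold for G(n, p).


Number of potential triangles: C(58, 3) = 30856.
Each occurs with probability p³ ≈ (0.12069)³ ≈ 1.7579647e-03.
By linearity: E[X] = C(58, 3)·p³ ≈ 30856 · 1.7579647e-03 ≈ 54.24376.
Here α = 1, so p = 7/n is exactly at the triangle threshold p ~ 1/n. Asymptotically E[X] → c³/6 = 7³/6 = 343/6 ≈ 57.16667, a bounded constant. In this regime the triangle count is asymptotically Poisson(c³/6).

E[X] ≈ 54.24376; in regime p = Θ(1/n^{1}) E[X] stays bounded (at the triangle threshold p ~ 1/n).


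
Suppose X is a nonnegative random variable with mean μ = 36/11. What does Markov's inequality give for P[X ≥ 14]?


μ = E[X] = 36/11, a = 14.
Markov: P[X ≥ 14] ≤ μ/a = (36/11)/14 = 18/77.
Numerically: ≈ 0.23377.
(Since a = 14 > μ = 3.27273, the bound 18/77 is < 1 and informative.)

P[X ≥ 14] ≤ 18/77 ≈ 0.23377.


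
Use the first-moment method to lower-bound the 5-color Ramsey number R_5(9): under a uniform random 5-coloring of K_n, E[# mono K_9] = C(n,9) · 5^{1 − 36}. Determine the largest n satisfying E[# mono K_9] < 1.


We need C(n, 9) · 5^{1 − 36} < 1, i.e. C(n, 9) < 5^{36 − 1} = 2910383045673370361328125.
Check values of n near the boundary:
  n = 2167: C(2167, 9) = 2855899084841489792706810; 2855899084841489792706810 < 2910383045673370361328125? YES
  n = 2168: C(2168, 9) = 2867804175977929537095120; 2867804175977929537095120 < 2910383045673370361328125? YES
  n = 2169: C(2169, 9) = 2879753360044504243499683; 2879753360044504243499683 < 2910383045673370361328125? YES
  n = 2170: C(2170, 9) = 2891746779868845075610510; 2891746779868845075610510 < 2910383045673370361328125? YES
  n = 2171: C(2171, 9) = 2903784578674959601827205; 2903784578674959601827205 < 2910383045673370361328125? YES
  n = 2172: C(2172, 9) = 2915866900084148060642020; 2915866900084148060642020 < 2910383045673370361328125? NO
  n = 2173: C(2173, 9) = 2927993888115921319674265; 2927993888115921319674265 < 2910383045673370361328125? NO
The largest n with C(n, 9) < 2910383045673370361328125 is n = 2171 (where E[X] = 580756915734991920365441/582076609134674072265625 ≈ 0.998). Hence R_5(9) > 2171, i.e. R_5(9) ≥ 2172.

Largest n = 2171; hence R_5(9) > 2171.


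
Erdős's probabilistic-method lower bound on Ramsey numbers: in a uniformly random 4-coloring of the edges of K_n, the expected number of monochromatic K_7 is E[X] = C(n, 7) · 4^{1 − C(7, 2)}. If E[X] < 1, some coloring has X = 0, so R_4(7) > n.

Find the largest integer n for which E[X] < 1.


We need C(n, 7) · 4^{1 − 21} < 1, i.e. C(n, 7) < 4^{21 − 1} = 1099511627776.
Check values of n near the boundary:
  n = 175: C(175, 7) = 883208107275; 883208107275 < 1099511627776? YES
  n = 176: C(176, 7) = 919790691600; 919790691600 < 1099511627776? YES
  n = 177: C(177, 7) = 957664425960; 957664425960 < 1099511627776? YES
  n = 178: C(178, 7) = 996867063280; 996867063280 < 1099511627776? YES
  n = 179: C(179, 7) = 1037437234460; 1037437234460 < 1099511627776? YES
  n = 180: C(180, 7) = 1079414463600; 1079414463600 < 1099511627776? YES
  n = 181: C(181, 7) = 1122839183400; 1122839183400 < 1099511627776? NO
The largest n with C(n, 7) < 1099511627776 is n = 180 (where E[X] = 67463403975/68719476736 ≈ 0.9817217). Hence R_4(7) > 180, i.e. R_4(7) ≥ 181.

Largest n = 180; hence R_4(7) > 180.


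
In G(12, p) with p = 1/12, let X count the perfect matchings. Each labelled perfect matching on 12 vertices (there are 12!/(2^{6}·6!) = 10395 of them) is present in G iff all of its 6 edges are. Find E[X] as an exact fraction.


K_12 has 12!/(2^{6}·6!) = 10395 labelled perfect matchings.
For each such perfect matching H, let X_H = 1 if all 6 edges of H are present in G. Then P[X_H = 1] = p^{6} = (1/12)^{6} = 1/2985984.
By linearity of expectation: E[X] = Σ_H E[X_H] = 10395 · p^{6} = 10395 · 1/2985984 = 385/110592.
Numerically: E[X] ≈ 0.00348126.

E[X] = 10395 · (1/12)^{6} = 385/110592 ≈ 0.00348126.


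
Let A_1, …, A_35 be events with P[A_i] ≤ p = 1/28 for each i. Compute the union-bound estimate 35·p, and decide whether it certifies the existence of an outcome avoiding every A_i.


Union bound: P[∪_{i=1}^{35} A_i] ≤ Σ_i P[A_i] ≤ 35·p = 35·(1/28) = 5/4.
Numerically: 5/4 ≈ 1.2500.
Is 5/4 < 1? NO.
Since the bound 5/4 is ≥ 1, the union bound is uninformative here; it does NOT by itself certify existence.

35·p = 5/4 ≈ 1.2500; existence NOT certified by the union bound.


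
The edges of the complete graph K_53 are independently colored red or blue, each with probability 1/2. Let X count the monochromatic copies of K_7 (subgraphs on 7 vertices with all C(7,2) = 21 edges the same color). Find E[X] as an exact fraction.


Let X = Σ_S X_S over the C(53, 7) = 154143080 subsets S of size 7, where X_S = 1 if the K_7 on S is monochromatic.
For a fixed S, the K_7 on S has C(7, 2) = 21 edges. P[all 21 edges red] = (1/2)^21, and likewise for blue, so P[monochromatic] = 2·(1/2)^21 = 2^{1 − 21} = 1/1048576.
By linearity of expectation: E[X] = C(53, 7) · 2^{1 − 21} = 154143080 · 1/1048576 = 19267885/131072.
Numerically: E[X] ≈ 147.002.

E[X] = C(53,7)·2^(1−C(7,2)) = 19267885/131072 ≈ 147.002.


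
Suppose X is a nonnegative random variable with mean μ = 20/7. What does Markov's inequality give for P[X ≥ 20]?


μ = E[X] = 20/7, a = 20.
Markov: P[X ≥ 20] ≤ μ/a = (20/7)/20 = 1/7.
Numerically: ≈ 0.142857.
(Since a = 20 > μ = 2.857143, the bound 1/7 is < 1 and informative.)

P[X ≥ 20] ≤ 1/7 ≈ 0.142857.


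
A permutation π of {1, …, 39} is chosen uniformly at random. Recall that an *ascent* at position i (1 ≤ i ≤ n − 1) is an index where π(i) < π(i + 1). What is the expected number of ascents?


Write X = Σ X_I over i = 1, …, 38, with X_I the indicator of one ascent.
There are 38 indicators.
For each fixed i, the pair (π(i), π(i+1)) is a uniformly random ordered pair of distinct values from {1, …, 39}; by symmetry P[π(i) < π(i+1)] = 1/2.
By linearity: E[X] = 38 · (1/2) = (39 − 1) · (1/2) = 19 ≈ 19.000000.

E[X] = 19 = 19.000000.


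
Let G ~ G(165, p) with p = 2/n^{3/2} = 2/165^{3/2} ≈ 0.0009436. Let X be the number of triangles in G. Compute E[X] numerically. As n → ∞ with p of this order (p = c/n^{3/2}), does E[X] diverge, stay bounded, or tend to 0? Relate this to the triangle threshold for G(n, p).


Number of potential triangles: C(165, 3) = 735130.
Each occurs with probability p³ ≈ (0.0009436)³ ≈ 8.402572e-10.
By linearity: E[X] = C(165, 3)·p³ ≈ 735130 · 8.402572e-10 ≈ 0.0006.
Since α = 3/2 > 1, p = c/n^{3/2} = o(1/n) is below the triangle threshold p ~ 1/n. Asymptotically E[X] ~ (c³/6)·n^{3(1−α)} = (2³/6)·n^{-1.5} → 0, so by Markov's inequality G has no triangles w.h.p.

E[X] ≈ 0.0006; in regime p = Θ(1/n^{3/2}) E[X] tends to 0 (below the triangle threshold p ~ 1/n).


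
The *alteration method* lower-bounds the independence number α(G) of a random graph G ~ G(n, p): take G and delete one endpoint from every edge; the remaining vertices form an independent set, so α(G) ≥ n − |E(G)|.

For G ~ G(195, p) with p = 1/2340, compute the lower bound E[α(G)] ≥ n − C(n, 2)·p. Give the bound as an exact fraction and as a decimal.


E[|E(G)|] = C(195, 2)·p = 18915 · (1/2340) = 97/12.
E[α(G)] ≥ n − E[|E(G)|] = 195 − 97/12 = 2243/12.
Numerically: ≈ 186.917.
(This is only a lower bound; the true E[α(G)] may be larger.)

E[α(G)] ≥ 2243/12 ≈ 186.917.


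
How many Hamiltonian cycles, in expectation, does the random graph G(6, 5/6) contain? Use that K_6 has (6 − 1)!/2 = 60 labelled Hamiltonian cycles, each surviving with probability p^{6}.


K_6 has (6 − 1)!/2 = 60 labelled Hamiltonian cycles.
For each such Hamiltonian cycle H, let X_H = 1 if all 6 edges of H are present in G. Then P[X_H = 1] = p^{6} = (5/6)^{6} = 15625/46656.
By linearity: E[X] = Σ_H E[X_H] = 60 · p^{6} = 60 · 15625/46656 = 78125/3888.
Numerically: E[X] ≈ 20.09.

E[X] = 60 · (5/6)^{6} = 78125/3888 ≈ 20.09.


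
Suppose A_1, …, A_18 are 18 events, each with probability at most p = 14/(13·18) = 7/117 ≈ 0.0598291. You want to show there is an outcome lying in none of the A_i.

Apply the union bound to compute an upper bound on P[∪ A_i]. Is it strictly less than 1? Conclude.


Union bound: P[∪_{i=1}^{18} A_i] ≤ Σ_i P[A_i] ≤ 18·p = 18·(7/117) = 14/13.
Numerically: 14/13 ≈ 1.0769231.
Is 14/13 < 1? NO.
Since the bound 14/13 is ≥ 1, the union bound is uninformative here; it does NOT by itself certify existence.

18·p = 14/13 ≈ 1.0769231; existence NOT certified by the union bound.


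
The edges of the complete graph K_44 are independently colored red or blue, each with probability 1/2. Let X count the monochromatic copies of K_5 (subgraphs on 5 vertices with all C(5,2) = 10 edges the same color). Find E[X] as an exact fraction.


Let X = Σ_S X_S over the C(44, 5) = 1086008 subsets S of size 5, where X_S = 1 if the K_5 on S is monochromatic.
For a fixed S, the K_5 on S has C(5, 2) = 10 edges. P[all 10 edges red] = (1/2)^10, and likewise for blue, so P[monochromatic] = 2·(1/2)^10 = 2^{1 − 10} = 1/512.
Summing: E[X] = C(44, 5) · 2^{1 − 10} = 1086008 · 1/512 = 135751/64.
Numerically: E[X] ≈ 2121.109375.

E[X] = C(44,5)·2^(1−C(5,2)) = 135751/64 ≈ 2121.109375.


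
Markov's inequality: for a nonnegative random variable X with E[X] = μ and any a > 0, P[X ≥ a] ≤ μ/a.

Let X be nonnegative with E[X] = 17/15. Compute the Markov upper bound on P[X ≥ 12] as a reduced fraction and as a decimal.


μ = E[X] = 17/15, a = 12.
Markov: P[X ≥ 12] ≤ μ/a = (17/15)/12 = 17/180.
Numerically: ≈ 0.094.
(Since a = 12 > μ = 1.133, the bound 17/180 is < 1 and informative.)

P[X ≥ 12] ≤ 17/180 ≈ 0.094.


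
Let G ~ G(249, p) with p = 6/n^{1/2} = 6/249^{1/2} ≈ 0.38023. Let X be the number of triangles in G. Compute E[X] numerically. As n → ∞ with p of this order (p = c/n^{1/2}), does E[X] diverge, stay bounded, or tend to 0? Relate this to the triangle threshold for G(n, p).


Number of potential triangles: C(249, 3) = 2542124.
Each occurs with probability p³ ≈ (0.38023)³ ≈ 5.4973670e-02.
By linearity: E[X] = C(249, 3)·p³ ≈ 2542124 · 5.4973670e-02 ≈ 139749.88568.
Since α = 1/2 < 1, p = c/n^{1/2} ≫ 1/n is above the triangle threshold p ~ 1/n. Asymptotically E[X] ~ (c³/6)·n^{3(1−α)} = (6³/6)·n^{1.5} → ∞; triangles are abundant w.h.p.

E[X] ≈ 139749.88568; in regime p = Θ(1/n^{1/2}) E[X] diverges (above the triangle threshold p ~ 1/n).


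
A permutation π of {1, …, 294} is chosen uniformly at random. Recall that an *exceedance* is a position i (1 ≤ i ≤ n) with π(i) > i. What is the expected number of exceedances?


Write X = Σ_{i=1}^{294} X_i, where X_i = 1_{π(i) > i}.
For each fixed i, π(i) is uniform over {1, …, 294} (marginal of a uniform permutation), so P[π(i) > i] = (n − i)/n. Summing: Σ_{i=1}^{294} (n − i)/n = (0 + 1 + … + 293)/294 = 294(294 − 1)/(2·294) = (294 − 1)/2.
Hence E[X] = Σ_{i=1}^{294} (294 − i)/294 = 293/2 ≈ 146.500.

E[X] = 293/2 = 146.500.


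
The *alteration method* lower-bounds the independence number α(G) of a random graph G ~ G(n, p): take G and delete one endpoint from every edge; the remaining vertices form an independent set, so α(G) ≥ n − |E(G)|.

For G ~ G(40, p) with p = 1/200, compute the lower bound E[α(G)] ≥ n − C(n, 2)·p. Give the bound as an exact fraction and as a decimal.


E[|E(G)|] = C(40, 2)·p = 780 · (1/200) = 39/10.
E[α(G)] ≥ n − E[|E(G)|] = 40 − 39/10 = 361/10.
Numerically: ≈ 36.100.
(This is only a lower bound; the true E[α(G)] may be larger.)

E[α(G)] ≥ 361/10 ≈ 36.100.


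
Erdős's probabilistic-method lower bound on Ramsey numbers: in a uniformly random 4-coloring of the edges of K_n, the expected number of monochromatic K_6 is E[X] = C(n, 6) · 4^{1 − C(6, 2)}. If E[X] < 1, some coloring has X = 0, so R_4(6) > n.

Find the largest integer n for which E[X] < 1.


We need C(n, 6) · 4^{1 − 15} < 1, i.e. C(n, 6) < 4^{15 − 1} = 268435456.
Check values of n near the boundary:
  n = 73: C(73, 6) = 170230452; 170230452 < 268435456? YES
  n = 74: C(74, 6) = 185250786; 185250786 < 268435456? YES
  n = 75: C(75, 6) = 201359550; 201359550 < 268435456? YES
  n = 76: C(76, 6) = 218618940; 218618940 < 268435456? YES
  n = 77: C(77, 6) = 237093780; 237093780 < 268435456? YES
  n = 78: C(78, 6) = 256851595; 256851595 < 268435456? YES
  n = 79: C(79, 6) = 277962685; 277962685 < 268435456? NO
The largest n with C(n, 6) < 268435456 is n = 78 (where E[X] = 256851595/268435456 ≈ 0.95685). Hence R_4(6) > 78, i.e. R_4(6) ≥ 79.

Largest n = 78; hence R_4(6) > 78.


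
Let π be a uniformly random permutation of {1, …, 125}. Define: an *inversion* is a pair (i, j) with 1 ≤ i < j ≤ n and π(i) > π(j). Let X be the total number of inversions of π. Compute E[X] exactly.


Write X = Σ X_I over the C(125, 2) = 7750 pairs i < j, with X_I the indicator of one inversion.
There are 7750 indicators.
For each fixed pair i < j, the values π(i) and π(j) are two distinct elements of {1, …, 125} in uniformly random order; by symmetry P[π(i) > π(j)] = 1/2.
By linearity: E[X] = 7750 · (1/2) = C(125, 2) · (1/2) = 7750/2 = 3875 ≈ 3875.000.

E[X] = 3875 = 3875.000.


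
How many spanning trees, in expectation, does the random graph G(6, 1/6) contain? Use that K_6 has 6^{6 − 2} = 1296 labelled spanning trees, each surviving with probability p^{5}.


K_6 has 6^{6 − 2} = 1296 labelled spanning trees.
For each such spanning tree H, let X_H = 1 if all 5 edges of H are present in G. Then P[X_H = 1] = p^{5} = (1/6)^{5} = 1/7776.
By linearity of expectation: E[X] = Σ_H E[X_H] = 1296 · p^{5} = 1296 · 1/7776 = 1/6.
Numerically: E[X] ≈ 0.16667.

E[X] = 1296 · (1/6)^{5} = 1/6 ≈ 0.16667.


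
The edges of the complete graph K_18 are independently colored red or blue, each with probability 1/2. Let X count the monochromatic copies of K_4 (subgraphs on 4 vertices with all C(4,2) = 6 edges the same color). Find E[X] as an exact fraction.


Let X = Σ_S X_S over the C(18, 4) = 3060 subsets S of size 4, where X_S = 1 if the K_4 on S is monochromatic.
For a fixed S, the K_4 on S has C(4, 2) = 6 edges. P[all 6 edges red] = (1/2)^6, and likewise for blue, so P[monochromatic] = 2·(1/2)^6 = 2^{1 − 6} = 1/32.
By linearity of expectation: E[X] = C(18, 4) · 2^{1 − 6} = 3060 · 1/32 = 765/8.
Numerically: E[X] ≈ 95.625000.

E[X] = C(18,4)·2^(1−C(4,2)) = 765/8 ≈ 95.625000.


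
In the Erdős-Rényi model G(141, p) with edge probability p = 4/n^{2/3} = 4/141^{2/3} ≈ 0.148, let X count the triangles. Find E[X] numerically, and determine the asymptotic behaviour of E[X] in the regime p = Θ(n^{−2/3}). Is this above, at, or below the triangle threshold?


Number of potential triangles: C(141, 3) = 457310.
Each occurs with probability p³ ≈ (0.148)³ ≈ 3.21915e-03.
By linearity: E[X] = C(141, 3)·p³ ≈ 457310 · 3.21915e-03 ≈ 1472.151.
Since α = 2/3 < 1, p = c/n^{2/3} ≫ 1/n is above the triangle threshold p ~ 1/n. Asymptotically E[X] ~ (c³/6)·n^{3(1−α)} = (4³/6)·n^{1} → ∞; triangles are abundant w.h.p.

E[X] ≈ 1472.151; in regime p = Θ(1/n^{2/3}) E[X] diverges (above the triangle threshold p ~ 1/n).


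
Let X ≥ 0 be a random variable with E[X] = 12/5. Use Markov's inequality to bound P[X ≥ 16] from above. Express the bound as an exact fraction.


μ = E[X] = 12/5, a = 16.
Markov: P[X ≥ 16] ≤ μ/a = (12/5)/16 = 3/20.
Numerically: ≈ 0.1500.
(Since a = 16 > μ = 2.4000, the bound 3/20 is < 1 and informative.)

P[X ≥ 16] ≤ 3/20 ≈ 0.1500.


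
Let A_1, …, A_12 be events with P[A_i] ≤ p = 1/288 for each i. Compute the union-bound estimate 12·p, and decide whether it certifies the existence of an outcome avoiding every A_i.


Union bound: P[∪_{i=1}^{12} A_i] ≤ Σ_i P[A_i] ≤ 12·p = 12·(1/288) = 1/24.
Numerically: 1/24 ≈ 0.0417.
Is 1/24 < 1? YES.
Since P[∪ A_i] ≤ 1/24 < 1, the complement has P[∩ A_i^c] ≥ 1 − 1/24 = 23/24 > 0, so some outcome avoids every A_i.

12·p = 1/24 ≈ 0.0417; existence CERTIFIED by the union bound.


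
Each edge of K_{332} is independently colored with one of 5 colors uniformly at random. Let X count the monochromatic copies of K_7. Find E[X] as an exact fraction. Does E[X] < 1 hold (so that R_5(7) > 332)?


E[X] = C(332, 7) · 5^{1 − 21} = 82772214646616 · 5^{−20} = 82772214646616/95367431640625.
As a reduced fraction: E[X] = 82772214646616/95367431640625 ≈ 0.8679.
Is E[X] < 1? YES.
Since E[X] < 1, there exists a 5-coloring of K_{332} with no monochromatic K_7; hence R_5(7) > 332.

E[X] = 82772214646616/95367431640625 ≈ 0.8679; E[X] < 1, so R_5(7) > 332.


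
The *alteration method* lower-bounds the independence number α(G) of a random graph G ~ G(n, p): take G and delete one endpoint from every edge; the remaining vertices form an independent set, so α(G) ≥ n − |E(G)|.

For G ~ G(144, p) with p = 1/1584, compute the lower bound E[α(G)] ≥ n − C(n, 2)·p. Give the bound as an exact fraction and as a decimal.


E[|E(G)|] = C(144, 2)·p = 10296 · (1/1584) = 13/2.
E[α(G)] ≥ n − E[|E(G)|] = 144 − 13/2 = 275/2.
Numerically: ≈ 137.500.
(This is only a lower bound; the true E[α(G)] may be larger.)

E[α(G)] ≥ 275/2 ≈ 137.500.


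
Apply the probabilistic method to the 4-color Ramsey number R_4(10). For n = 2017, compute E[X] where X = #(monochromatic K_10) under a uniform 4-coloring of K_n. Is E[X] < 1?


E[X] = C(2017, 10) · 4^{1 − 45} = 300324964434452596180990448 · 4^{−44} = 300324964434452596180990448/309485009821345068724781056.
As a reduced fraction: E[X] = 18770310277153287261311903/19342813113834066795298816 ≈ 0.9704023.
Is E[X] < 1? YES.
Since E[X] < 1, there exists a 4-coloring of K_{2017} with no monochromatic K_10; hence R_4(10) > 2017.

E[X] = 18770310277153287261311903/19342813113834066795298816 ≈ 0.9704023; E[X] < 1, so R_4(10) > 2017.


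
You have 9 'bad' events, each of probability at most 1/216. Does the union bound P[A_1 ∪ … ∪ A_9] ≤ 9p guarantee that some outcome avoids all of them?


Union bound: P[∪_{i=1}^{9} A_i] ≤ Σ_i P[A_i] ≤ 9·p = 9·(1/216) = 1/24.
Numerically: 1/24 ≈ 0.041667.
Is 1/24 < 1? YES.
Since P[∪ A_i] ≤ 1/24 < 1, the complement has P[∩ A_i^c] ≥ 1 − 1/24 = 23/24 > 0, so some outcome avoids every A_i.

9·p = 1/24 ≈ 0.041667; existence CERTIFIED by the union bound.
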